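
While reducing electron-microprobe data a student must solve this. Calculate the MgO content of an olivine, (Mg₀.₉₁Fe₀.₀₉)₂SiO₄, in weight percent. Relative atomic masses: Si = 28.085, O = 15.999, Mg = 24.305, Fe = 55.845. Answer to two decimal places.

Formula mass = 146.368 g/mol.
1.82 Mg → 1.8200 mol MgO per formula unit; M(MgO) = 40.304, so MgO mass = 73.353 g.
73.353/146.368 × 100 = 50.12 wt%.

50.12 wt%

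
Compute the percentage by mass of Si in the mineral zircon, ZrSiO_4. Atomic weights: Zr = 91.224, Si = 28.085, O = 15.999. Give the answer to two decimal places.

15.32 mass %

Molar mass of ZrSiO_4: 1×91.224 + 1×28.085 + 4×15.999 = 183.305 g/mol.
Mass of Si per formula unit: 1 × 28.085 = 28.085 g.
Weight fraction Si = 28.085 / 183.305 = 0.1532.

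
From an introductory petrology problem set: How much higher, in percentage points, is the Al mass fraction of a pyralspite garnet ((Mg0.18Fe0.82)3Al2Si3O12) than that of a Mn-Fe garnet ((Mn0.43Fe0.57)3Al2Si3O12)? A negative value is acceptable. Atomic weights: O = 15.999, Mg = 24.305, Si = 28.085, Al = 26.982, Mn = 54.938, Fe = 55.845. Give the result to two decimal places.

0.36 percentage points

Al in (Mg0.18Fe0.82)3Al2Si3O12: molar mass 480.710 g/mol; 2×26.982 = 53.964 g → 11.23 wt%.
Al in (Mn0.43Fe0.57)3Al2Si3O12: molar mass 496.572 g/mol; 2×26.982 = 53.964 g → 10.87 wt%.
Difference = 11.23 − 10.87 = 0.36 percentage points.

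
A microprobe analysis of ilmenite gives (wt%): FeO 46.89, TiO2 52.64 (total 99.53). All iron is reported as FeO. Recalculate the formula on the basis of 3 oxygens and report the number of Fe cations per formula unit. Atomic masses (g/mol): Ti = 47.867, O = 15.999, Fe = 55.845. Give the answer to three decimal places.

0.993 Fe apfu

46.89 wt% FeO ÷ 71.844 g/mol = 0.65266 mol, giving 0.65266 Fe and 0.65266 O.
52.64 wt% TiO2 ÷ 79.865 g/mol = 0.65911 mol, giving 0.65911 Ti and 1.31822 O.
Oxygen sums to 1.97088; scaling by 3/1.97088 = 1.52216 puts the formula on 3 O.
Fe: 0.65266 × 1.52216 = 0.993 atoms per formula unit.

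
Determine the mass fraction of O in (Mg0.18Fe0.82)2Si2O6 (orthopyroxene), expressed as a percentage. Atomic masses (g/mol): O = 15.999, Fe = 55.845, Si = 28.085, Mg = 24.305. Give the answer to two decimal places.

M((Mg0.18Fe0.82)2Si2O6) = 252.500 g/mol.
O contributes 6 × 15.999 = 95.994 g per mole.
95.994/252.500 = 0.3802 → 38.02%.

38.02 wt%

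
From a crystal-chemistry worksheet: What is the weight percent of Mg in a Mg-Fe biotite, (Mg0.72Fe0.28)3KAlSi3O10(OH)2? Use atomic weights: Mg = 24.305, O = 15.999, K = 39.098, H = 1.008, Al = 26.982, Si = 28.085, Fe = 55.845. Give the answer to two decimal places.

11.83 mass %

Molar mass of (Mg0.72Fe0.28)3KAlSi3O10(OH)2: 2.16*24.305 + 0.84*55.845 + 1*39.098 + 1*26.982 + 3*28.085 + 12*15.999 + 2*1.008 = 443.748 g/mol.
Mass of Mg per formula unit: 2.16 × 24.305 = 52.499 g.
Weight fraction Mg = 52.499 / 443.748 = 0.1183.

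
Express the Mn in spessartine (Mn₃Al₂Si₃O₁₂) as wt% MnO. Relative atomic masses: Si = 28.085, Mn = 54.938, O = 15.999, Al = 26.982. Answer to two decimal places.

Formula mass = 495.021 g/mol.
3 Mn → 3.0000 mol MnO per formula unit; M(MnO) = 70.937, so MnO mass = 212.811 g.
212.811/495.021 × 100 = 42.99 wt%.

42.99 wt%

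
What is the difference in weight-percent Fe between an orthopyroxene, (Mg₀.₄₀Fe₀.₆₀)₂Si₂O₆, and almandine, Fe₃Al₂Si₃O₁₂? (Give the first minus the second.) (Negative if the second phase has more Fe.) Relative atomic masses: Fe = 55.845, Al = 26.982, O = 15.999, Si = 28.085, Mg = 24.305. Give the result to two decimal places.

-5.58 percentage points

M((Mg₀.₄₀Fe₀.₆₀)₂Si₂O₆) = 238.622 g/mol, so wt% Fe = 67.014/238.622 × 100 = 28.08%.
M(Fe₃Al₂Si₃O₁₂) = 497.742 g/mol, so wt% Fe = 167.535/497.742 × 100 = 33.66%.
28.08 − 33.66 = -5.58 pp.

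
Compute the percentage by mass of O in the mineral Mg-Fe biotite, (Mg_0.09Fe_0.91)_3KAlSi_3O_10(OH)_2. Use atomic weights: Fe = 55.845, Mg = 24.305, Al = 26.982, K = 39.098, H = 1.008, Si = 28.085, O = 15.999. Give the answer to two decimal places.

38.14 mass %

Molar mass of (Mg_0.09Fe_0.91)_3KAlSi_3O_10(OH)_2: 0.27*24.305 + 2.73*55.845 + 1*39.098 + 1*26.982 + 3*28.085 + 12*15.999 + 2*1.008 = 503.358 g/mol.
Mass of O per formula unit: 12 × 15.999 = 191.988 g.
Weight fraction O = 191.988 / 503.358 = 0.3814.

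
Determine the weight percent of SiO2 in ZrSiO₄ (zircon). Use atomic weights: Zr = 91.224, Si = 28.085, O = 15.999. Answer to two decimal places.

32.78 wt%

M(ZrSiO₄) = 183.305 g/mol; M(SiO2) = 60.083 g/mol.
Moles SiO2 per formula unit = 1 Si ÷ 1 = 1.0000.
SiO2 fraction = (1.0000 × 60.083) / 183.305 = 60.083/183.305 = 0.3278.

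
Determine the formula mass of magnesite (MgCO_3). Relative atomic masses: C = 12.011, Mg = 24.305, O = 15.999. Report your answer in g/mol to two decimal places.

Mg: 1 × 24.305 = 24.3050
C: 1 × 12.011 = 12.0110
O: 3 × 15.999 = 47.9970
Summing the contributions gives the formula mass.

84.31 g/mol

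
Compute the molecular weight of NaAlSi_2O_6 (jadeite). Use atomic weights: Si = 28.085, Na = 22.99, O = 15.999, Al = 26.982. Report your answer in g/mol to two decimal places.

202.14 g/mol

Na: 1 × 22.99 = 22.9900
Al: 1 × 26.982 = 26.9820
Si: 2 × 28.085 = 56.1700
O: 6 × 15.999 = 95.9940
Summing the contributions gives the formula mass.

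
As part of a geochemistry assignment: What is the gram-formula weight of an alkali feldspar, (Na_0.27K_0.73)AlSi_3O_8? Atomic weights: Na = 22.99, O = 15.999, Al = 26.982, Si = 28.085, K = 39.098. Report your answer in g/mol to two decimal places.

Na: 0.27 × 22.99 = 6.2073
K: 0.73 × 39.098 = 28.5415
Al: 1 × 26.982 = 26.9820
Si: 3 × 28.085 = 84.2550
O: 8 × 15.999 = 127.9920
Summing the contributions gives the formula mass.

273.98 g/mol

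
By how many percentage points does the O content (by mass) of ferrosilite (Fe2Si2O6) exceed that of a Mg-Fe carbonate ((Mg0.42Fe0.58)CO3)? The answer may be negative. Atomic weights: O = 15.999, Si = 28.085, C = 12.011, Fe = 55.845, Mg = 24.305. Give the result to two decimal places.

-10.40 percentage points

M(Fe2Si2O6) = 263.854 g/mol, so wt% O = 95.994/263.854 × 100 = 36.38%.
M((Mg0.42Fe0.58)CO3) = 102.606 g/mol, so wt% O = 47.997/102.606 × 100 = 46.78%.
36.38 − 46.78 = -10.40 pp.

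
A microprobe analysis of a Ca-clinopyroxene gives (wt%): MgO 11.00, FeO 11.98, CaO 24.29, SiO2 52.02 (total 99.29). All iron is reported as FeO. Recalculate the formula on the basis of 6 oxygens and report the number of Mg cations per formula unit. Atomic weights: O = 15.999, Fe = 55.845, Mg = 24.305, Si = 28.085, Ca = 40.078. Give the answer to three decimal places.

MgO: 11.00/40.304 = 0.27293 mol → 0.27293 mol Mg, 0.27293 mol O.
FeO: 11.98/71.844 = 0.16675 mol → 0.16675 mol Fe, 0.16675 mol O.
CaO: 24.29/56.077 = 0.43315 mol → 0.43315 mol Ca, 0.43315 mol O.
SiO2: 52.02/60.083 = 0.86580 mol → 0.86580 mol Si, 1.73160 mol O.
Total oxygen = 2.60443 mol. Normalization factor = 6/2.60443 = 2.30377.
Mg per 6 O = 0.27293 × 2.30377 = 0.629.

0.629 Mg apfu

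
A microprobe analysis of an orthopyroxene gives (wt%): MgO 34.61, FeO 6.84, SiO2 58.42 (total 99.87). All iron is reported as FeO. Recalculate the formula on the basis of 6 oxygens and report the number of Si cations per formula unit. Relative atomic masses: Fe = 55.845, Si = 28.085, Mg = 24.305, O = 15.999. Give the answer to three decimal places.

34.61 wt% MgO ÷ 40.304 g/mol = 0.85872 mol, giving 0.85872 Mg and 0.85872 O.
6.84 wt% FeO ÷ 71.844 g/mol = 0.09521 mol, giving 0.09521 Fe and 0.09521 O.
58.42 wt% SiO2 ÷ 60.083 g/mol = 0.97232 mol, giving 0.97232 Si and 1.94464 O.
Oxygen sums to 2.89857; scaling by 6/2.89857 = 2.06999 puts the formula on 6 O.
Si: 0.97232 × 2.06999 = 2.013 atoms per formula unit.

2.013 Si apfu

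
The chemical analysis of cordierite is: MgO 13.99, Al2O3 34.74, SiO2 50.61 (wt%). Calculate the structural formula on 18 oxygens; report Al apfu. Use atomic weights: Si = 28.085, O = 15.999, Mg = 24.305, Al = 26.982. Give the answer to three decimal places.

13.99 wt% MgO ÷ 40.304 g/mol = 0.34711 mol, giving 0.34711 Mg and 0.34711 O.
34.74 wt% Al2O3 ÷ 101.961 g/mol = 0.34072 mol, giving 0.68144 Al and 1.02216 O.
50.61 wt% SiO2 ÷ 60.083 g/mol = 0.84233 mol, giving 0.84233 Si and 1.68466 O.
Oxygen sums to 3.05393; scaling by 18/3.05393 = 5.89404 puts the formula on 18 O.
Al: 0.68144 × 5.89404 = 4.016 atoms per formula unit.

4.016 Al apfu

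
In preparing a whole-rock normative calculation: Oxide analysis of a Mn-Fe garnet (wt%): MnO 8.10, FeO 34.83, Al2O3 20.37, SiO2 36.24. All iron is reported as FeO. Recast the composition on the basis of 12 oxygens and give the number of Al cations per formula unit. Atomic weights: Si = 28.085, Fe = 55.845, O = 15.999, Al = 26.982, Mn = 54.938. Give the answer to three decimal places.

MnO: 8.10/70.937 = 0.11419 mol → 0.11419 mol Mn, 0.11419 mol O.
FeO: 34.83/71.844 = 0.48480 mol → 0.48480 mol Fe, 0.48480 mol O.
Al2O3: 20.37/101.961 = 0.19978 mol → 0.39956 mol Al, 0.59934 mol O.
SiO2: 36.24/60.083 = 0.60317 mol → 0.60317 mol Si, 1.20634 mol O.
Total oxygen = 2.40467 mol. Normalization factor = 12/2.40467 = 4.99029.
Al per 12 O = 0.39956 × 4.99029 = 1.994.

1.994 Al apfu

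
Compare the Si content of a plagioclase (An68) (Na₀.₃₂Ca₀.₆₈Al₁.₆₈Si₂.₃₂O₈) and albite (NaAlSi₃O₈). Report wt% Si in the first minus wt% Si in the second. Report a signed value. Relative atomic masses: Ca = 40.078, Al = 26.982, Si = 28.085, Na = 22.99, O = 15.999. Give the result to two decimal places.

Si in Na₀.₃₂Ca₀.₆₈Al₁.₆₈Si₂.₃₂O₈: molar mass 273.089 g/mol; 2.32×28.085 = 65.157 g → 23.86 wt%.
Si in NaAlSi₃O₈: molar mass 262.219 g/mol; 3×28.085 = 84.255 g → 32.13 wt%.
Difference = 23.86 − 32.13 = -8.27 percentage points.

-8.27 percentage points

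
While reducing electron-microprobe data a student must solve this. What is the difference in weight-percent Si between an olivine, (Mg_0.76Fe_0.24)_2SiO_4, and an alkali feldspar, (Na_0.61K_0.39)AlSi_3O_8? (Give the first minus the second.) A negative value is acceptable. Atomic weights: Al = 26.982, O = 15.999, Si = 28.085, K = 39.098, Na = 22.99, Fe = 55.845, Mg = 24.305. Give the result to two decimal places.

First mineral: 28.085 g Si in 155.830 g formula = 18.02 wt% Si.
Second mineral: 84.255 g Si in 268.501 g formula = 31.38 wt% Si.
18.02% − 31.38% gives a difference of -13.36 percentage points.

-13.36 percentage points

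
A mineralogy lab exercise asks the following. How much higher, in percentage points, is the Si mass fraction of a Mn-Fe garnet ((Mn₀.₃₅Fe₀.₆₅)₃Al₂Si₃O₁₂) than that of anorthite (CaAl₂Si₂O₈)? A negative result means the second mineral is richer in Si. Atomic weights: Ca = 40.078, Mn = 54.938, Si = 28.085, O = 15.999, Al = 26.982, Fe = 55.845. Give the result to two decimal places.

M((Mn₀.₃₅Fe₀.₆₅)₃Al₂Si₃O₁₂) = 496.790 g/mol, so wt% Si = 84.255/496.790 × 100 = 16.96%.
M(CaAl₂Si₂O₈) = 278.204 g/mol, so wt% Si = 56.170/278.204 × 100 = 20.19%.
16.96 − 20.19 = -3.23 pp.

-3.23 percentage points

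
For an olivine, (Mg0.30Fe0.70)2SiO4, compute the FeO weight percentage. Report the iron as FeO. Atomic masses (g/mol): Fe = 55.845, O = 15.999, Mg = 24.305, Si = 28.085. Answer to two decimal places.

54.41 wt%

Formula mass = 184.847 g/mol.
1.40 Fe → 1.4000 mol FeO per formula unit; M(FeO) = 71.844, so FeO mass = 100.582 g.
100.582/184.847 × 100 = 54.41 wt%.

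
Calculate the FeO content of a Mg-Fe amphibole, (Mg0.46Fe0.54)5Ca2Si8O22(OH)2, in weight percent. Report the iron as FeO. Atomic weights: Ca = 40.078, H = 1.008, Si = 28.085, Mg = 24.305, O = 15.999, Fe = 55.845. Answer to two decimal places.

Molar mass of (Mg0.46Fe0.54)5Ca2Si8O22(OH)2 = 2.30·24.305 + 2.70·55.845 + 2·40.078 + 8·28.085 + 24·15.999 + 2·1.008 = 897.511 g/mol.
Each formula unit contains 2.70 Fe, equivalent to 2.70/1 = 2.7000 mol FeO.
M(FeO) = 1×55.845 + 1×15.999 = 71.844 g/mol.
Mass of FeO per formula unit = 2.7000 × 71.844 = 193.979 g.
FeO wt% = 193.979 / 897.511 × 100 = 21.61%.

21.61 wt%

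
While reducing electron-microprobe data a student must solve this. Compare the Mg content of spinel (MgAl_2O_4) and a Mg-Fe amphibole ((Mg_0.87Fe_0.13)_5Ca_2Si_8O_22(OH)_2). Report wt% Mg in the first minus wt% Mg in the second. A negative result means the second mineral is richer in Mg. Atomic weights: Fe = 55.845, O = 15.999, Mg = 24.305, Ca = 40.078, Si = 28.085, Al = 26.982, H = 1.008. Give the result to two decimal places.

4.39 percentage points

First mineral: 24.305 g Mg in 142.265 g formula = 17.08 wt% Mg.
Second mineral: 105.727 g Mg in 832.854 g formula = 12.69 wt% Mg.
17.08% − 12.69% gives a difference of 4.39 percentage points.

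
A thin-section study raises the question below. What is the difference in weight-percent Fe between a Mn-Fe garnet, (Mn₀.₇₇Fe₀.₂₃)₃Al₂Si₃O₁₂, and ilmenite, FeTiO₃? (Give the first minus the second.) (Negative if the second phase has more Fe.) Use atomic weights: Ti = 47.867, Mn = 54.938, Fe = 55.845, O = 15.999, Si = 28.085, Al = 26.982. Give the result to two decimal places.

-29.04 percentage points

Fe in (Mn₀.₇₇Fe₀.₂₃)₃Al₂Si₃O₁₂: molar mass 495.647 g/mol; 0.69×55.845 = 38.533 g → 7.77 wt%.
Fe in FeTiO₃: molar mass 151.709 g/mol; 1×55.845 = 55.845 g → 36.81 wt%.
Difference = 7.77 − 36.81 = -29.04 percentage points.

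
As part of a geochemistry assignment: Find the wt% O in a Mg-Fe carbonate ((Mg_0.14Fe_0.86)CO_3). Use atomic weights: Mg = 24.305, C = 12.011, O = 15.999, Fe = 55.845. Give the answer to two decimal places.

43.07 wt%

Formula mass = 0.14×24.305 + 0.86×55.845 + 1×12.011 + 3×15.999 = 111.437 g/mol, of which 47.997 g is O.
So O makes up 47.997/111.437 = 0.4307 of the mass, i.e. 43.07%.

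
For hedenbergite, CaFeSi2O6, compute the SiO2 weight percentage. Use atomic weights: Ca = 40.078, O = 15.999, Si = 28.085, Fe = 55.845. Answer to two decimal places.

Formula mass = 248.087 g/mol.
2 Si → 2.0000 mol SiO2 per formula unit; M(SiO2) = 60.083, so SiO2 mass = 120.166 g.
120.166/248.087 × 100 = 48.44 wt%.

48.44 wt%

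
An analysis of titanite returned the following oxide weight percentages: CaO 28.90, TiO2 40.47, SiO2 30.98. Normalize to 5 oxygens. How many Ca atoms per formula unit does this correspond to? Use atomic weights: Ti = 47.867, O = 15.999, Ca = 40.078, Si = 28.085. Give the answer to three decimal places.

CaO (M=56.077): mol = 0.51536; Ca = 0.51536, O = 0.51536.
TiO2 (M=79.865): mol = 0.50673; Ti = 0.50673, O = 1.01346.
SiO2 (M=60.083): mol = 0.51562; Si = 0.51562, O = 1.03124.
ΣO = 2.56006; factor = 5/ΣO = 1.95308.
Ca apfu = 0.51536 × 1.95308 = 1.007.

1.007 Ca apfu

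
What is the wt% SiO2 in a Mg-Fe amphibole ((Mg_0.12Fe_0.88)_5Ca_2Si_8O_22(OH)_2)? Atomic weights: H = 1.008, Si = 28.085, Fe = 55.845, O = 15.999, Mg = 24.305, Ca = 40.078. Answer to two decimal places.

50.54 wt%

M((Mg_0.12Fe_0.88)_5Ca_2Si_8O_22(OH)_2) = 951.129 g/mol; M(SiO2) = 60.083 g/mol.
Moles SiO2 per formula unit = 8 Si ÷ 1 = 8.0000.
SiO2 fraction = (8.0000 × 60.083) / 951.129 = 480.664/951.129 = 0.5054.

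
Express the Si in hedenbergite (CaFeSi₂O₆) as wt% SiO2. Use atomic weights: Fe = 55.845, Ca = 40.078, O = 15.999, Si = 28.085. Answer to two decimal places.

48.44 wt%

Formula mass = 248.087 g/mol.
2 Si → 2.0000 mol SiO2 per formula unit; M(SiO2) = 60.083, so SiO2 mass = 120.166 g.
120.166/248.087 × 100 = 48.44 wt%.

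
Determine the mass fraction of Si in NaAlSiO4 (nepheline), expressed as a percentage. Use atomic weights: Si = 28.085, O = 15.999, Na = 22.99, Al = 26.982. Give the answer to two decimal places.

19.77 mass %

Molar mass of NaAlSiO4: 1*22.99 + 1*26.982 + 1*28.085 + 4*15.999 = 142.053 g/mol.
Mass of Si per formula unit: 1 × 28.085 = 28.085 g.
Weight fraction Si = 28.085 / 142.053 = 0.1977.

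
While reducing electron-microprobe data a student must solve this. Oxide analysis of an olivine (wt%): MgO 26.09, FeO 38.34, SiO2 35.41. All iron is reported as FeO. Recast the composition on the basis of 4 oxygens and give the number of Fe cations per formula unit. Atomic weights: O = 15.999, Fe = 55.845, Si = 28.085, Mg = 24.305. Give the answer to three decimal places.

0.905 Fe apfu

MgO (M=40.304): mol = 0.64733; Mg = 0.64733, O = 0.64733.
FeO (M=71.844): mol = 0.53366; Fe = 0.53366, O = 0.53366.
SiO2 (M=60.083): mol = 0.58935; Si = 0.58935, O = 1.17870.
ΣO = 2.35969; factor = 4/ΣO = 1.69514.
Fe apfu = 0.53366 × 1.69514 = 0.905.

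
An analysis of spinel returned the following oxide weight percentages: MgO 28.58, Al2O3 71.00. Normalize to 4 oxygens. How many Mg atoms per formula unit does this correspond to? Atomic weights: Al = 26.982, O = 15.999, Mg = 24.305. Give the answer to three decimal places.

1.014 Mg apfu

MgO (M=40.304): mol = 0.70911; Mg = 0.70911, O = 0.70911.
Al2O3 (M=101.961): mol = 0.69634; Al = 1.39268, O = 2.08902.
ΣO = 2.79813; factor = 4/ΣO = 1.42953.
Mg apfu = 0.70911 × 1.42953 = 1.014.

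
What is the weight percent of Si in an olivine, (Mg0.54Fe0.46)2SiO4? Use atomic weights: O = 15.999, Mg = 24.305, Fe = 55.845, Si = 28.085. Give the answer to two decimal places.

16.55 mass %

M((Mg0.54Fe0.46)2SiO4) = 169.708 g/mol.
Si contributes 1 × 28.085 = 28.085 g per mole.
28.085/169.708 = 0.1655 → 16.55%.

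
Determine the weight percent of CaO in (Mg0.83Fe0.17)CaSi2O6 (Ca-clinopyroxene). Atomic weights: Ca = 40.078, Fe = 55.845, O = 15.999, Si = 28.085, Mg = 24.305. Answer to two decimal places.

Molar mass of (Mg0.83Fe0.17)CaSi2O6 = 0.83×24.305 + 0.17×55.845 + 1×40.078 + 2×28.085 + 6×15.999 = 221.909 g/mol.
Each formula unit contains 1 Ca, equivalent to 1/1 = 1.0000 mol CaO.
M(CaO) = 1×40.078 + 1×15.999 = 56.077 g/mol.
Mass of CaO per formula unit = 1.0000 × 56.077 = 56.077 g.
CaO wt% = 56.077 / 221.909 × 100 = 25.27%.

25.27 wt%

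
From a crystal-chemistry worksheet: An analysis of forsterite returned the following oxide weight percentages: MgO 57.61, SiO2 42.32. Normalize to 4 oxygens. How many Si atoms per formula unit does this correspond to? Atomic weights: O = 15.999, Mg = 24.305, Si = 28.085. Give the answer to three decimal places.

57.61 wt% MgO ÷ 40.304 g/mol = 1.42939 mol, giving 1.42939 Mg and 1.42939 O.
42.32 wt% SiO2 ÷ 60.083 g/mol = 0.70436 mol, giving 0.70436 Si and 1.40872 O.
Oxygen sums to 2.83811; scaling by 4/2.83811 = 1.40939 puts the formula on 4 O.
Si: 0.70436 × 1.40939 = 0.993 atoms per formula unit.

0.993 Si apfu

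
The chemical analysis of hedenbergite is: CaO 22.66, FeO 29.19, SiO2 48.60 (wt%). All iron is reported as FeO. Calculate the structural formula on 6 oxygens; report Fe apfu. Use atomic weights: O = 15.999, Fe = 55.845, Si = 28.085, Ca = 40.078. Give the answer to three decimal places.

CaO (M=56.077): mol = 0.40409; Ca = 0.40409, O = 0.40409.
FeO (M=71.844): mol = 0.40630; Fe = 0.40630, O = 0.40630.
SiO2 (M=60.083): mol = 0.80888; Si = 0.80888, O = 1.61776.
ΣO = 2.42815; factor = 6/ΣO = 2.47102.
Fe apfu = 0.40630 × 2.47102 = 1.004.

1.004 Fe apfu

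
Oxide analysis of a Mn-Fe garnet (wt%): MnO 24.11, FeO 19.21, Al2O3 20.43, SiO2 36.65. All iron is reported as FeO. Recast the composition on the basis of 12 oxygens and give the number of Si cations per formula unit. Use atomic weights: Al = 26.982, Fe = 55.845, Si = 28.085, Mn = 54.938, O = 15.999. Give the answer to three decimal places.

3.014 Si apfu

MnO (M=70.937): mol = 0.33988; Mn = 0.33988, O = 0.33988.
FeO (M=71.844): mol = 0.26738; Fe = 0.26738, O = 0.26738.
Al2O3 (M=101.961): mol = 0.20037; Al = 0.40074, O = 0.60111.
SiO2 (M=60.083): mol = 0.60999; Si = 0.60999, O = 1.21998.
ΣO = 2.42835; factor = 12/ΣO = 4.94163.
Si apfu = 0.60999 × 4.94163 = 3.014.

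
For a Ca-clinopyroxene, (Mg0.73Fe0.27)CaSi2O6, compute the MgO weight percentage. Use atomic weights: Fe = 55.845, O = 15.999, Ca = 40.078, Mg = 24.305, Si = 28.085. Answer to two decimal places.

Formula mass = 225.063 g/mol.
0.73 Mg → 0.7300 mol MgO per formula unit; M(MgO) = 40.304, so MgO mass = 29.422 g.
29.422/225.063 × 100 = 13.07 wt%.

13.07 wt%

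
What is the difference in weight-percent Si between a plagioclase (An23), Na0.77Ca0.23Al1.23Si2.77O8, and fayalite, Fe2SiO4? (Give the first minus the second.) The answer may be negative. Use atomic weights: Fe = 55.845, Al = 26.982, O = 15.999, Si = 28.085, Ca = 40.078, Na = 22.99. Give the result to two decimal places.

15.48 percentage points

M(Na0.77Ca0.23Al1.23Si2.77O8) = 265.896 g/mol, so wt% Si = 77.795/265.896 × 100 = 29.26%.
M(Fe2SiO4) = 203.771 g/mol, so wt% Si = 28.085/203.771 × 100 = 13.78%.
29.26 − 13.78 = 15.48 pp.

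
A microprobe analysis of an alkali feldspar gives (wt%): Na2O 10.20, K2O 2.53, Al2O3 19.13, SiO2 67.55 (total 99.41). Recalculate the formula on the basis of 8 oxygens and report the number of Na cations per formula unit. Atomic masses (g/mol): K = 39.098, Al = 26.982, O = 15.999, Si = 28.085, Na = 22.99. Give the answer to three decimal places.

10.20 wt% Na2O ÷ 61.979 g/mol = 0.16457 mol, giving 0.32914 Na and 0.16457 O.
2.53 wt% K2O ÷ 94.195 g/mol = 0.02686 mol, giving 0.05372 K and 0.02686 O.
19.13 wt% Al2O3 ÷ 101.961 g/mol = 0.18762 mol, giving 0.37524 Al and 0.56286 O.
67.55 wt% SiO2 ÷ 60.083 g/mol = 1.12428 mol, giving 1.12428 Si and 2.24856 O.
Oxygen sums to 3.00285; scaling by 8/3.00285 = 2.66414 puts the formula on 8 O.
Na: 0.32914 × 2.66414 = 0.877 atoms per formula unit.

0.877 Na apfu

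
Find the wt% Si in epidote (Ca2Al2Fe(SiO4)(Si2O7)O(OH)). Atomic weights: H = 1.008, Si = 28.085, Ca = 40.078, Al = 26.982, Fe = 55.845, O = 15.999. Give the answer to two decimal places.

Molar mass of Ca2Al2Fe(SiO4)(Si2O7)O(OH): 2*40.078 + 2*26.982 + 1*55.845 + 3*28.085 + 13*15.999 + 1*1.008 = 483.215 g/mol.
Mass of Si per formula unit: 3 × 28.085 = 84.255 g.
Weight fraction Si = 84.255 / 483.215 = 0.1744.

17.44 wt%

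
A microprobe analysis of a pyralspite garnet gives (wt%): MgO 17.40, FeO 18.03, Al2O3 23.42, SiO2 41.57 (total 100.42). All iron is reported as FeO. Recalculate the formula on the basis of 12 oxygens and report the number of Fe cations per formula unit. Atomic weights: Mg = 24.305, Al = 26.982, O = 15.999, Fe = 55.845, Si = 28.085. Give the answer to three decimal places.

MgO (M=40.304): mol = 0.43172; Mg = 0.43172, O = 0.43172.
FeO (M=71.844): mol = 0.25096; Fe = 0.25096, O = 0.25096.
Al2O3 (M=101.961): mol = 0.22970; Al = 0.45940, O = 0.68910.
SiO2 (M=60.083): mol = 0.69188; Si = 0.69188, O = 1.38376.
ΣO = 2.75554; factor = 12/ΣO = 4.35486.
Fe apfu = 0.25096 × 4.35486 = 1.093.

1.093 Fe apfu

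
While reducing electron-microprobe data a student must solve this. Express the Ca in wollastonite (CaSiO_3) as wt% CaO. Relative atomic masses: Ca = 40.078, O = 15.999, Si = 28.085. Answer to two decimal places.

48.28 wt%

Molar mass of CaSiO_3 = 1*40.078 + 1*28.085 + 3*15.999 = 116.160 g/mol.
Each formula unit contains 1 Ca, equivalent to 1/1 = 1.0000 mol CaO.
M(CaO) = 1×40.078 + 1×15.999 = 56.077 g/mol.
Mass of CaO per formula unit = 1.0000 × 56.077 = 56.077 g.
CaO wt% = 56.077 / 116.160 × 100 = 48.28%.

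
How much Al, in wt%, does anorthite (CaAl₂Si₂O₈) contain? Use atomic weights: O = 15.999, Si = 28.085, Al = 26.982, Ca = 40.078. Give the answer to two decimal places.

Formula mass = 1·40.078 + 2·26.982 + 2·28.085 + 8·15.999 = 278.204 g/mol, of which 53.964 g is Al.
So Al makes up 53.964/278.204 = 0.1940 of the mass, i.e. 19.40%.

19.40 wt%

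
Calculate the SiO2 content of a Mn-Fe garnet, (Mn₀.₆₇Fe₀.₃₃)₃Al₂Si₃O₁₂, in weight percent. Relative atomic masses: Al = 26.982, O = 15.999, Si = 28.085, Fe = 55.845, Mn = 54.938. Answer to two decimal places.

36.35 wt%

Molar mass of (Mn₀.₆₇Fe₀.₃₃)₃Al₂Si₃O₁₂ = 2.01*54.938 + 0.99*55.845 + 2*26.982 + 3*28.085 + 12*15.999 = 495.919 g/mol.
Each formula unit contains 3 Si, equivalent to 3/1 = 3.0000 mol SiO2.
M(SiO2) = 1×28.085 + 2×15.999 = 60.083 g/mol.
Mass of SiO2 per formula unit = 3.0000 × 60.083 = 180.249 g.
SiO2 wt% = 180.249 / 495.919 × 100 = 36.35%.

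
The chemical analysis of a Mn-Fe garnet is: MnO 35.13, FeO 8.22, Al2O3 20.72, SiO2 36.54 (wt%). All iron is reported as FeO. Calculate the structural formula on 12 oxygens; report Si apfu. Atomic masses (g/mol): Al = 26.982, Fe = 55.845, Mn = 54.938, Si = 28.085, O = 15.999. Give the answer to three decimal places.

2.996 Si apfu

MnO (M=70.937): mol = 0.49523; Mn = 0.49523, O = 0.49523.
FeO (M=71.844): mol = 0.11441; Fe = 0.11441, O = 0.11441.
Al2O3 (M=101.961): mol = 0.20321; Al = 0.40642, O = 0.60963.
SiO2 (M=60.083): mol = 0.60816; Si = 0.60816, O = 1.21632.
ΣO = 2.43559; factor = 12/ΣO = 4.92694.
Si apfu = 0.60816 × 4.92694 = 2.996.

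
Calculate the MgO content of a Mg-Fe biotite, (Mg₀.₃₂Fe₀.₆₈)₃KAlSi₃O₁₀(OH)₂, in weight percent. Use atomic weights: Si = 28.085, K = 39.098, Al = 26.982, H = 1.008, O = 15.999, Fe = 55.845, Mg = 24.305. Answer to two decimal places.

Molar mass of (Mg₀.₃₂Fe₀.₆₈)₃KAlSi₃O₁₀(OH)₂ = 0.96*24.305 + 2.04*55.845 + 1*39.098 + 1*26.982 + 3*28.085 + 12*15.999 + 2*1.008 = 481.596 g/mol.
Each formula unit contains 0.96 Mg, equivalent to 0.96/1 = 0.9600 mol MgO.
M(MgO) = 1×24.305 + 1×15.999 = 40.304 g/mol.
Mass of MgO per formula unit = 0.9600 × 40.304 = 38.692 g.
MgO wt% = 38.692 / 481.596 × 100 = 8.03%.

8.03 wt%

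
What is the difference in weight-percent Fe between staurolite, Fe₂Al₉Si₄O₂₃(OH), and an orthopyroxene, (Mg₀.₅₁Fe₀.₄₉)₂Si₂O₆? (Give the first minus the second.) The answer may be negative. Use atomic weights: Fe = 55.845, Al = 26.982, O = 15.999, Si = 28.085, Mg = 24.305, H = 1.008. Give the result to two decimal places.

-10.51 percentage points

Fe in Fe₂Al₉Si₄O₂₃(OH): molar mass 851.852 g/mol; 2×55.845 = 111.690 g → 13.11 wt%.
Fe in (Mg₀.₅₁Fe₀.₄₉)₂Si₂O₆: molar mass 231.683 g/mol; 0.98×55.845 = 54.728 g → 23.62 wt%.
Difference = 13.11 − 23.62 = -10.51 percentage points.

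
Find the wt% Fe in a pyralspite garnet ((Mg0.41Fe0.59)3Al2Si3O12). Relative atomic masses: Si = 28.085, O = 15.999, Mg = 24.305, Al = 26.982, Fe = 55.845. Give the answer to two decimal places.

21.54 weight percent

Molar mass of (Mg0.41Fe0.59)3Al2Si3O12: 1.23*24.305 + 1.77*55.845 + 2*26.982 + 3*28.085 + 12*15.999 = 458.948 g/mol.
Mass of Fe per formula unit: 1.77 × 55.845 = 98.846 g.
Weight fraction Fe = 98.846 / 458.948 = 0.2154.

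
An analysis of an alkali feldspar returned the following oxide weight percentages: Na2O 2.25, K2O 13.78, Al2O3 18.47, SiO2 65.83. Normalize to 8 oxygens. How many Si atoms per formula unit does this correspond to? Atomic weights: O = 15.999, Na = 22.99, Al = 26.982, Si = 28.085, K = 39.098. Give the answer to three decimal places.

3.005 Si apfu

Na2O (M=61.979): mol = 0.03630; Na = 0.07260, O = 0.03630.
K2O (M=94.195): mol = 0.14629; K = 0.29258, O = 0.14629.
Al2O3 (M=101.961): mol = 0.18115; Al = 0.36230, O = 0.54345.
SiO2 (M=60.083): mol = 1.09565; Si = 1.09565, O = 2.19130.
ΣO = 2.91734; factor = 8/ΣO = 2.74222.
Si apfu = 1.09565 × 2.74222 = 3.005.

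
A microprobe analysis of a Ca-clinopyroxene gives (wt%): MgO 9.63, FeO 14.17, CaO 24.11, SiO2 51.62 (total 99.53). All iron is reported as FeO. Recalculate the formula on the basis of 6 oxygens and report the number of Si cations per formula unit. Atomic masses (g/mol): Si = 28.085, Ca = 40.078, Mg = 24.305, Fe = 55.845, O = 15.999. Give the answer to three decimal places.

MgO: 9.63/40.304 = 0.23893 mol → 0.23893 mol Mg, 0.23893 mol O.
FeO: 14.17/71.844 = 0.19723 mol → 0.19723 mol Fe, 0.19723 mol O.
CaO: 24.11/56.077 = 0.42994 mol → 0.42994 mol Ca, 0.42994 mol O.
SiO2: 51.62/60.083 = 0.85914 mol → 0.85914 mol Si, 1.71828 mol O.
Total oxygen = 2.58438 mol. Normalization factor = 6/2.58438 = 2.32164.
Si per 6 O = 0.85914 × 2.32164 = 1.995.

1.995 Si apfu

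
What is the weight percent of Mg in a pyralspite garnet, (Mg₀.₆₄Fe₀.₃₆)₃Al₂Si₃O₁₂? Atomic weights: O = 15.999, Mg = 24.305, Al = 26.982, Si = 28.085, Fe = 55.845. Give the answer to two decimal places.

Formula mass = 1.92*24.305 + 1.08*55.845 + 2*26.982 + 3*28.085 + 12*15.999 = 437.185 g/mol, of which 46.666 g is Mg.
So Mg makes up 46.666/437.185 = 0.1067 of the mass, i.e. 10.67%.

10.67 wt%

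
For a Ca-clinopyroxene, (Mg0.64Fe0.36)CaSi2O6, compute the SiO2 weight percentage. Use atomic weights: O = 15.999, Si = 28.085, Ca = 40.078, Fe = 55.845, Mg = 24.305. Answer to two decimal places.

M((Mg0.64Fe0.36)CaSi2O6) = 227.901 g/mol; M(SiO2) = 60.083 g/mol.
Moles SiO2 per formula unit = 2 Si ÷ 1 = 2.0000.
SiO2 fraction = (2.0000 × 60.083) / 227.901 = 120.166/227.901 = 0.5273.

52.73 wt%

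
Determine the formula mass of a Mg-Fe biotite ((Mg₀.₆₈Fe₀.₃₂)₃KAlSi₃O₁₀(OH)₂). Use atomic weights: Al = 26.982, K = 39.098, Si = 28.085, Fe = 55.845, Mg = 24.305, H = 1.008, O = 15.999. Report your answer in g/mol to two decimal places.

447.53 g/mol

Mg: 2.04 × 24.305 = 49.5822
Fe: 0.96 × 55.845 = 53.6112
K: 1 × 39.098 = 39.0980
Al: 1 × 26.982 = 26.9820
Si: 3 × 28.085 = 84.2550
O: 12 × 15.999 = 191.9880
H: 2 × 1.008 = 2.0160
Summing the contributions gives the formula mass.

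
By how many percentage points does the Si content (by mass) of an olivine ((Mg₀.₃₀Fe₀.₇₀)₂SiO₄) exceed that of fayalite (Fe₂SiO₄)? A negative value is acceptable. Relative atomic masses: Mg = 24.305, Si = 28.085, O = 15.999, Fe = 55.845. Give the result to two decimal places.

1.41 percentage points

Si in (Mg₀.₃₀Fe₀.₇₀)₂SiO₄: molar mass 184.847 g/mol; 1×28.085 = 28.085 g → 15.19 wt%.
Si in Fe₂SiO₄: molar mass 203.771 g/mol; 1×28.085 = 28.085 g → 13.78 wt%.
Difference = 15.19 − 13.78 = 1.41 percentage points.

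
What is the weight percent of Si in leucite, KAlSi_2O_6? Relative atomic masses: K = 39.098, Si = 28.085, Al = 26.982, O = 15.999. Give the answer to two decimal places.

M(KAlSi_2O_6) = 218.244 g/mol.
Si contributes 2 × 28.085 = 56.170 g per mole.
56.170/218.244 = 0.2574 → 25.74%.

25.74 wt%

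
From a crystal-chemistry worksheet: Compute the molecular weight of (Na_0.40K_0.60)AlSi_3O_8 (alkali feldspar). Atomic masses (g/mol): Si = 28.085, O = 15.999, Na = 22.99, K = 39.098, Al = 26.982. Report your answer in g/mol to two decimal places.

271.88 g/mol

The formula mass is the sum 0.40·22.99 + 0.60·39.098 + 1·26.982 + 3·28.085 + 8·15.999.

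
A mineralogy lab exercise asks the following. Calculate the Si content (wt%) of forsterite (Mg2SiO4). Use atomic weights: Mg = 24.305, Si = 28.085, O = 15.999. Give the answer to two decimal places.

19.96 wt%

Formula mass = 2·24.305 + 1·28.085 + 4·15.999 = 140.691 g/mol, of which 28.085 g is Si.
So Si makes up 28.085/140.691 = 0.1996 of the mass, i.e. 19.96%.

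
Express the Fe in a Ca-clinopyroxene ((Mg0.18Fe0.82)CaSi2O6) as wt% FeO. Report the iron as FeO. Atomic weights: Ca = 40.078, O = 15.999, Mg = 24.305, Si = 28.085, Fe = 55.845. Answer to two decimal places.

24.30 wt%

Formula mass = 242.410 g/mol.
0.82 Fe → 0.8200 mol FeO per formula unit; M(FeO) = 71.844, so FeO mass = 58.912 g.
58.912/242.410 × 100 = 24.30 wt%.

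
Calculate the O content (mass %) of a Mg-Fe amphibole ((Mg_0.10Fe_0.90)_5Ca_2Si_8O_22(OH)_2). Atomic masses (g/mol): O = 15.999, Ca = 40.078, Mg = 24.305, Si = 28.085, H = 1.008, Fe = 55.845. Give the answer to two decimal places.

Molar mass of (Mg_0.10Fe_0.90)_5Ca_2Si_8O_22(OH)_2: 0.50×24.305 + 4.50×55.845 + 2×40.078 + 8×28.085 + 24×15.999 + 2×1.008 = 954.283 g/mol.
Mass of O per formula unit: 24 × 15.999 = 383.976 g.
Weight fraction O = 383.976 / 954.283 = 0.4024.

40.24 mass %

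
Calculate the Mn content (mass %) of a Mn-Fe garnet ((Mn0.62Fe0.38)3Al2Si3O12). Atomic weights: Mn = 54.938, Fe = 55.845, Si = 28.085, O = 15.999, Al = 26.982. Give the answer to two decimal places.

20.60 mass %

Molar mass of (Mn0.62Fe0.38)3Al2Si3O12: 1.86·54.938 + 1.14·55.845 + 2·26.982 + 3·28.085 + 12·15.999 = 496.055 g/mol.
Mass of Mn per formula unit: 1.86 × 54.938 = 102.185 g.
Weight fraction Mn = 102.185 / 496.055 = 0.2060.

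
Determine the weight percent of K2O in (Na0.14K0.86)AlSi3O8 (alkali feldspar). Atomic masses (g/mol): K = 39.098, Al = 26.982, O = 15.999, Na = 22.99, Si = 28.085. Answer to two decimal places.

14.67 wt%

M((Na0.14K0.86)AlSi3O8) = 276.072 g/mol; M(K2O) = 94.195 g/mol.
Moles K2O per formula unit = 0.86 K ÷ 2 = 0.4300.
K2O fraction = (0.4300 × 94.195) / 276.072 = 40.504/276.072 = 0.1467.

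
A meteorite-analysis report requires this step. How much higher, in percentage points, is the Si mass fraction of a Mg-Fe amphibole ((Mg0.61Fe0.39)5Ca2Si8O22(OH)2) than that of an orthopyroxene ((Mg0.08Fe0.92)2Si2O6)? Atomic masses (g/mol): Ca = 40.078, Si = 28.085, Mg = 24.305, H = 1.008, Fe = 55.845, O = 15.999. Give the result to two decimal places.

M((Mg0.61Fe0.39)5Ca2Si8O22(OH)2) = 873.856 g/mol, so wt% Si = 224.680/873.856 × 100 = 25.71%.
M((Mg0.08Fe0.92)2Si2O6) = 258.808 g/mol, so wt% Si = 56.170/258.808 × 100 = 21.70%.
25.71 − 21.70 = 4.01 pp.

4.01 percentage points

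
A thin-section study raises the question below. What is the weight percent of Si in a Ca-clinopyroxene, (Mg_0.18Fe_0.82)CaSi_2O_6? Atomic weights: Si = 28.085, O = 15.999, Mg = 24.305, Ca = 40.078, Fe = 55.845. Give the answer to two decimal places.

23.17 weight percent

M((Mg_0.18Fe_0.82)CaSi_2O_6) = 242.410 g/mol.
Si contributes 2 × 28.085 = 56.170 g per mole.
56.170/242.410 = 0.2317 → 23.17%.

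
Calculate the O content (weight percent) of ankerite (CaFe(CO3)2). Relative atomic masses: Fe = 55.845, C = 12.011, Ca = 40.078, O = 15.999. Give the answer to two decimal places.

Molar mass of CaFe(CO3)2: 1·40.078 + 1·55.845 + 2·12.011 + 6·15.999 = 215.939 g/mol.
Mass of O per formula unit: 6 × 15.999 = 95.994 g.
Weight fraction O = 95.994 / 215.939 = 0.4445.

44.45 weight percent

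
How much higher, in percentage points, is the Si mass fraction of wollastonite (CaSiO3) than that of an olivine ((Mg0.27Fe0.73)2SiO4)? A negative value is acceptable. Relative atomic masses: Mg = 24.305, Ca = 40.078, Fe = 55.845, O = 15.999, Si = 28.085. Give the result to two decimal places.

Si in CaSiO3: molar mass 116.160 g/mol; 1×28.085 = 28.085 g → 24.18 wt%.
Si in (Mg0.27Fe0.73)2SiO4: molar mass 186.739 g/mol; 1×28.085 = 28.085 g → 15.04 wt%.
Difference = 24.18 − 15.04 = 9.14 percentage points.

9.14 percentage points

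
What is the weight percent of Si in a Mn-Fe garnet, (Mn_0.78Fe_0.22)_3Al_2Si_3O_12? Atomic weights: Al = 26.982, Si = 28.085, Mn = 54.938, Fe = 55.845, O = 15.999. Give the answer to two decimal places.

Molar mass of (Mn_0.78Fe_0.22)_3Al_2Si_3O_12: 2.34·54.938 + 0.66·55.845 + 2·26.982 + 3·28.085 + 12·15.999 = 495.620 g/mol.
Mass of Si per formula unit: 3 × 28.085 = 84.255 g.
Weight fraction Si = 84.255 / 495.620 = 0.1700.

17.00 mass %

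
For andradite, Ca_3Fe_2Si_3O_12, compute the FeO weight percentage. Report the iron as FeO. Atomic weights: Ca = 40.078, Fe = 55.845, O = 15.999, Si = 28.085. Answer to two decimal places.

28.28 wt%

M(Ca_3Fe_2Si_3O_12) = 508.167 g/mol; M(FeO) = 71.844 g/mol.
Moles FeO per formula unit = 2 Fe ÷ 1 = 2.0000.
FeO fraction = (2.0000 × 71.844) / 508.167 = 143.688/508.167 = 0.2828.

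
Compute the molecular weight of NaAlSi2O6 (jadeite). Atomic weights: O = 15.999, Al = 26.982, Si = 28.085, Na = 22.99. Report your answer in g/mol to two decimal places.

Na: 1 × 22.99 = 22.9900
Al: 1 × 26.982 = 26.9820
Si: 2 × 28.085 = 56.1700
O: 6 × 15.999 = 95.9940
Summing the contributions gives the formula mass.

202.14 g/mol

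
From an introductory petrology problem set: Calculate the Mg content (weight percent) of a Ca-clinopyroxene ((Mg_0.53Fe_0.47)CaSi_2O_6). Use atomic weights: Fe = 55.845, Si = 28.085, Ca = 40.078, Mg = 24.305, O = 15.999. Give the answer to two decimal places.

Molar mass of (Mg_0.53Fe_0.47)CaSi_2O_6: 0.53*24.305 + 0.47*55.845 + 1*40.078 + 2*28.085 + 6*15.999 = 231.371 g/mol.
Mass of Mg per formula unit: 0.53 × 24.305 = 12.882 g.
Weight fraction Mg = 12.882 / 231.371 = 0.0557.

5.57 weight percent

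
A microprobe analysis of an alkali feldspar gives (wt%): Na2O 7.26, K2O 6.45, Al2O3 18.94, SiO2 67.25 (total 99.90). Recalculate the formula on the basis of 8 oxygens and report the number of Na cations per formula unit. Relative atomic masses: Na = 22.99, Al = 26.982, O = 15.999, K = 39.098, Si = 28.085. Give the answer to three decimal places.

0.629 Na apfu

Na2O: 7.26/61.979 = 0.11714 mol → 0.23428 mol Na, 0.11714 mol O.
K2O: 6.45/94.195 = 0.06847 mol → 0.13694 mol K, 0.06847 mol O.
Al2O3: 18.94/101.961 = 0.18576 mol → 0.37152 mol Al, 0.55728 mol O.
SiO2: 67.25/60.083 = 1.11928 mol → 1.11928 mol Si, 2.23856 mol O.
Total oxygen = 2.98145 mol. Normalization factor = 8/2.98145 = 2.68326.
Na per 8 O = 0.23428 × 2.68326 = 0.629.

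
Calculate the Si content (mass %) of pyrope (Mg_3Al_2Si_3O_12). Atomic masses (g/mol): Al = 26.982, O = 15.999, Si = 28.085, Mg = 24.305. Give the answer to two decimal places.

20.90 mass %

Formula mass = 3×24.305 + 2×26.982 + 3×28.085 + 12×15.999 = 403.122 g/mol, of which 84.255 g is Si.
So Si makes up 84.255/403.122 = 0.2090 of the mass, i.e. 20.90%.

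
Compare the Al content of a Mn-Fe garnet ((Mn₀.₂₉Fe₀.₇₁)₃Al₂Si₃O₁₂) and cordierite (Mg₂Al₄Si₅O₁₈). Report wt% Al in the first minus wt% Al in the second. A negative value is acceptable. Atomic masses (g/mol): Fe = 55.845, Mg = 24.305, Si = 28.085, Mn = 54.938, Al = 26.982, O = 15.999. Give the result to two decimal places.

-7.59 percentage points

First mineral: 53.964 g Al in 496.953 g formula = 10.86 wt% Al.
Second mineral: 107.928 g Al in 584.945 g formula = 18.45 wt% Al.
10.86% − 18.45% gives a difference of -7.59 percentage points.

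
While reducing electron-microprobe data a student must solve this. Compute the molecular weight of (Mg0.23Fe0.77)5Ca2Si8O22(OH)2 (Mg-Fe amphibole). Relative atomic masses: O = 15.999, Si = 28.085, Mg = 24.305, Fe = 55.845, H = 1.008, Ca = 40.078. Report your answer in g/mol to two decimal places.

The formula mass is the sum 1.15·24.305 + 3.85·55.845 + 2·40.078 + 8·28.085 + 24·15.999 + 2·1.008.

933.78 g/mol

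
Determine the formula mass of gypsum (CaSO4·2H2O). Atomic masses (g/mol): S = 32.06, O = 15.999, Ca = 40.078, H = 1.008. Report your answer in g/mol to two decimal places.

The formula mass is the sum 1·40.078 + 1·32.06 + 6·15.999 + 4·1.008.

172.16 g/mol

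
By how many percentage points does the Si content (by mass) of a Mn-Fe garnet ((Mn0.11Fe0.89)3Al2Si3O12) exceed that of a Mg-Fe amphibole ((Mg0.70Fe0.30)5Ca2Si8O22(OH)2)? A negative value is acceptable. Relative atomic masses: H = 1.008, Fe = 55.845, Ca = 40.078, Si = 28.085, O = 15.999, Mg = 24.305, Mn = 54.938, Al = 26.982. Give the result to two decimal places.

-9.20 percentage points

M((Mn0.11Fe0.89)3Al2Si3O12) = 497.443 g/mol, so wt% Si = 84.255/497.443 × 100 = 16.94%.
M((Mg0.70Fe0.30)5Ca2Si8O22(OH)2) = 859.663 g/mol, so wt% Si = 224.680/859.663 × 100 = 26.14%.
16.94 − 26.14 = -9.20 pp.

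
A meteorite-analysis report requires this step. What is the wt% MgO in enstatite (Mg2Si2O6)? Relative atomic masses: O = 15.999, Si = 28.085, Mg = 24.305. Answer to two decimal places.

Formula mass = 200.774 g/mol.
2 Mg → 2.0000 mol MgO per formula unit; M(MgO) = 40.304, so MgO mass = 80.608 g.
80.608/200.774 × 100 = 40.15 wt%.

40.15 wt%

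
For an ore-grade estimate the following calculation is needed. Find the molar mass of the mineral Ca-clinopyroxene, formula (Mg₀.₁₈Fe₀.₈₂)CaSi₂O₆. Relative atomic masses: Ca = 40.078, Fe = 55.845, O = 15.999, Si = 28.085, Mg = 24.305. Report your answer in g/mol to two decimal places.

M = 0.18*24.305 + 0.82*55.845 + 1*40.078 + 2*28.085 + 6*15.999

242.41 g/mol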